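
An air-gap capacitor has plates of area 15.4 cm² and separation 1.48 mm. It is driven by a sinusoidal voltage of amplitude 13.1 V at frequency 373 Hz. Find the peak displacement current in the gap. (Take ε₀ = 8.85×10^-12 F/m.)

C = ε₀A/d = (8.85×10^-12)(1.54×10^-3)/(1.48×10^-3) = 9.209×10^-12 F; ω = 2πf = 2344 rad/s.
I_d = C dV/dt, so |I_d|_max = C V₀ ω = (9.209×10^-12)(13.1)(2344) = 2.83×10^-7 A.

2.83×10^-7 A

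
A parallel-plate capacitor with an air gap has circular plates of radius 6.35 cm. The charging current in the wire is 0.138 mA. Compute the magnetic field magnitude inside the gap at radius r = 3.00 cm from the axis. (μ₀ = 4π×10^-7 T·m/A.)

2.05×10^-10 T

Between the plates the displacement current equals the wire current: I_d = 0.138 mA = 1.38×10^-4 A.
∮B·dl = μ₀ I_d,enc with I_d,enc = I_d r²/R² = 3.080×10^-5 A; so B = μ₀ I_d,enc/(2πr) = 2.05×10^-10 T.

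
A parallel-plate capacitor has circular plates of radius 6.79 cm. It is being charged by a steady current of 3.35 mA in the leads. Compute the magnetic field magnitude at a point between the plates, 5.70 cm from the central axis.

8.28×10^-9 T

No conduction current crosses the gap, so I_d there equals the 3.35×10^-3 A in the leads.
For r < R the Ampère–Maxwell law gives B(2πr) = μ₀ I_d (r²/R²), so B = μ₀ I_d r/(2πR²) = (4π×10^-7)(3.35×10^-3)(0.0570)/(2π·0.0679²) = 8.28×10^-9 T.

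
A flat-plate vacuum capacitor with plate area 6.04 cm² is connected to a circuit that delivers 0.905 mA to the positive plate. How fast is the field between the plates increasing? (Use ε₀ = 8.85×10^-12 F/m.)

By continuity, I_d in the gap equals the 0.905 mA flowing in the wire.
Since I_d = ε₀ A dE/dt, dE/dt = I_d/(ε₀A) = (9.05×10^-4)/((8.85×10^-12)(6.04×10^-4)) = 1.69×10^11 V/(m·s).

1.69×10^11 V/(m·s)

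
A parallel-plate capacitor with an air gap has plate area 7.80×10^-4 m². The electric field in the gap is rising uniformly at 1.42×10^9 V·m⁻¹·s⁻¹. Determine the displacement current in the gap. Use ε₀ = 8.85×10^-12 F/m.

9.80×10^-6 A

The displacement current is ε₀ times dΦ_E/dt = ε₀ A dE/dt = (8.85×10^-12)(7.80×10^-4)(1.42×10^9) = 9.80×10^-6 A.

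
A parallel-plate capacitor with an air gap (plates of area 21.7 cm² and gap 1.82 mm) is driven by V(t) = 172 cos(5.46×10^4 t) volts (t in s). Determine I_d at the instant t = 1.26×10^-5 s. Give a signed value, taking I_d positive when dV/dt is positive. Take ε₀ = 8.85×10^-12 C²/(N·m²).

dV/dt = (172)(5.46×10^4)·−sin(0.68796) = -5.963×10^6 V/s.
I_d = C dV/dt with C = ε₀A/d = (8.85×10^-12)(2.17×10^-3)/(1.82×10^-3) = 1.055×10^-11 F, so I_d = (1.055×10^-11)(-5.963×10^6) = -6.29×10^-5 A.

-6.29×10^-5 A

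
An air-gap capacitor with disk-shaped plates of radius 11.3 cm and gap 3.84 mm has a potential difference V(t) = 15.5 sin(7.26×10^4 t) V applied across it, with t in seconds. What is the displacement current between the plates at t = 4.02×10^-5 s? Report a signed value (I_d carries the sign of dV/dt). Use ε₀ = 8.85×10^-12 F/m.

C = ε₀A/d = (8.85×10^-12)(0.04011)/(3.84×10^-3) = 9.244×10^-11 F. dV/dt = V₀ω·cos(ωt); at ωt = 2.91852 rad this factor is -0.9752.
I_d = C dV/dt = (9.244×10^-11)(15.5)(7.26×10^4)(-0.9752) = -1.01×10^-4 A.

-1.01×10^-4 A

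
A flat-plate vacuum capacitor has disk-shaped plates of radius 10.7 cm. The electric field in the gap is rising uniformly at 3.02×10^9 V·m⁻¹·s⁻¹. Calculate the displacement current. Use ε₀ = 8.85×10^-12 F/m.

9.61×10^-4 A

The displacement current is ε₀ times dΦ_E/dt = ε₀ A dE/dt = (8.85×10^-12)(0.03597)(3.02×10^9) = 9.61×10^-4 A.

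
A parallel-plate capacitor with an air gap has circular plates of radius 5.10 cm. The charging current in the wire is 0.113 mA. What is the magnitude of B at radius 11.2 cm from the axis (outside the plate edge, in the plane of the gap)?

No conduction current crosses the gap, so I_d there equals the 1.13×10^-4 A in the leads.
With r > R the enclosed displacement current is the full I_d; B = μ₀ I_d / (2πr) = 2.02×10^-10 T.

2.02×10^-10 T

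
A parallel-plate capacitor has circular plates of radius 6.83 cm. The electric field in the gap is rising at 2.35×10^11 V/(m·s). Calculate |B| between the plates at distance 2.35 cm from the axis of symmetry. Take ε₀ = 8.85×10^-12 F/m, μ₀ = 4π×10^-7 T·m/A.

3.07×10^-8 T

Through the whole plate area (πR² = 0.01466 m²), I_d = ε₀ πR² dE/dt = 0.03049 A.
For r < R the Ampère–Maxwell law gives B(2πr) = μ₀ I_d (r²/R²), so B = μ₀ I_d r/(2πR²) = (4π×10^-7)(0.03049)(0.0235)/(2π·0.0683²) = 3.07×10^-8 T.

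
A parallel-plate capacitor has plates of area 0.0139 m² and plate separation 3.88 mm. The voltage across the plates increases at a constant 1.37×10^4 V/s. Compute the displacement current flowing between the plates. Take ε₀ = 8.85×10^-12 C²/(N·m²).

4.34×10^-7 A

The field between the plates is E = V/d, so dE/dt = (1.37×10^4)/(3.88×10^-3 m) = 3.531×10^6 V/(m·s).
I_d = ε₀ A (dE/dt) = (8.85×10^-12)(0.0139)(3.531×10^6) = 4.34×10^-7 A.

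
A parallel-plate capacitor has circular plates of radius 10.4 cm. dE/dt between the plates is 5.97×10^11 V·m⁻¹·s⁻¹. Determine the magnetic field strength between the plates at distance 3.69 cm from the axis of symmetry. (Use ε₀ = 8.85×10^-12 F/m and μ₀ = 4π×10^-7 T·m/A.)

1.22×10^-7 T

I_d = ε₀ dΦ_E/dt = ε₀ πR² (dE/dt) = (8.85×10^-12)(0.03398)(5.97×10^11) = 0.1795 A through the full plate area.
∮B·dl = μ₀ I_d,enc with I_d,enc = I_d r²/R² = 0.02260 A; so B = μ₀ I_d,enc/(2πr) = 1.22×10^-7 T.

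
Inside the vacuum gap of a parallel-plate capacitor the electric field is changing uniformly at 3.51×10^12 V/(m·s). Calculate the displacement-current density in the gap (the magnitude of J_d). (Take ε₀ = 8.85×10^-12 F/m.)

31.1 A/m²

J_d = ε₀ ∂E/∂t, so J_d = 31.1 A/m².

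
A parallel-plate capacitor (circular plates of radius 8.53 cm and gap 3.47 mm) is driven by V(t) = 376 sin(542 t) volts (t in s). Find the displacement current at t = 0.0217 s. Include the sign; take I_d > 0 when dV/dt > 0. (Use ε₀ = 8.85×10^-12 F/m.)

dV/dt = (376)(542)·cos(11.7614) = 1.413×10^5 V/s.
I_d = C dV/dt with C = ε₀A/d = (8.85×10^-12)(0.02286)/(3.47×10^-3) = 5.830×10^-11 F, so I_d = (5.830×10^-11)(1.413×10^5) = 8.24×10^-6 A.

8.24×10^-6 A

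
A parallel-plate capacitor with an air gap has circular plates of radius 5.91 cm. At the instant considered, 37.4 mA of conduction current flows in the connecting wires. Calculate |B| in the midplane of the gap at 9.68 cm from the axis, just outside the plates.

Between the plates the displacement current equals the wire current: I_d = 37.4 mA = 0.0374 A.
Outside the plates the loop encloses all of I_d, so B·2πr = μ₀ I_d and B = 7.73×10^-8 T.

7.73×10^-8 T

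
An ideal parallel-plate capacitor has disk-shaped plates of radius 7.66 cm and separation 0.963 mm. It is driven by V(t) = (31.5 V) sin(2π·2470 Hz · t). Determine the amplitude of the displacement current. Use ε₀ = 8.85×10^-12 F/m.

8.28×10^-5 A

The displacement current equals the conduction current C dV/dt, which peaks at C V₀ ω.
With C = ε₀A/d = (8.85×10^-12)(0.01843)/(9.63×10^-4) = 1.694×10^-10 F and ω = 2πf = 1.552×10^4 rad/s, I_d,max = (1.694×10^-10)(31.5)(1.552×10^4) = 8.28×10^-5 A.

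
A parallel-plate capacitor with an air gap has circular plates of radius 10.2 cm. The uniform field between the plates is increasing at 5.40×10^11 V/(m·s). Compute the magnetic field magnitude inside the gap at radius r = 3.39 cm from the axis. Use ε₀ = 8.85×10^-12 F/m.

I_d = ε₀ dΦ_E/dt = ε₀ πR² (dE/dt) = (8.85×10^-12)(0.03269)(5.40×10^11) = 0.1562 A through the full plate area.
For r < R the Ampère–Maxwell law gives B(2πr) = μ₀ I_d (r²/R²), so B = μ₀ I_d r/(2πR²) = (4π×10^-7)(0.1562)(0.0339)/(2π·0.102²) = 1.02×10^-7 T.

1.02×10^-7 T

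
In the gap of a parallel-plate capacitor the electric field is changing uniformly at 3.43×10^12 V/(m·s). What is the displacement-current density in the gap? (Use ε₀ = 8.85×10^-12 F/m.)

J_d = ε₀ dE/dt = (8.85×10^-12)(3.43×10^12) = 30.4 A/m².

30.4 A/m²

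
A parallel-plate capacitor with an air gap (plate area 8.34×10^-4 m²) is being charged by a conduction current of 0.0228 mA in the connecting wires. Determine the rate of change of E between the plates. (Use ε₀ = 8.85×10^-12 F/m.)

Charge continuity gives I_d = I = 2.28×10^-5 A between the plates.
Inverting I_d = ε₀ A dE/dt gives dE/dt = 2.28×10^-5 / (8.85×10^-12 · 8.34×10^-4) = 3.09×10^9 V/(m·s).

3.09×10^9 V/(m·s)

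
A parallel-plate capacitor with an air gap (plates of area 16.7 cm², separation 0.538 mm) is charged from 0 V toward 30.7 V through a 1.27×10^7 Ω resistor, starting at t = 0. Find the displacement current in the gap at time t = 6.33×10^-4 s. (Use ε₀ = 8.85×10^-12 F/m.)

C = ε₀A/d = (8.85×10^-12)(1.67×10^-3)/(5.38×10^-4) = 2.747×10^-11 F, so τ = RC = 3.489×10^-4 s.
The conduction current is I(t) = (V₀/R) e^(−t/τ), and the displacement current between the plates equals it.
t/τ = 1.814; I_d = (30.7/1.27×10^7) · e^(−1.814) = (2.417×10^-6)(0.1630) = 3.94×10^-7 A.

3.94×10^-7 A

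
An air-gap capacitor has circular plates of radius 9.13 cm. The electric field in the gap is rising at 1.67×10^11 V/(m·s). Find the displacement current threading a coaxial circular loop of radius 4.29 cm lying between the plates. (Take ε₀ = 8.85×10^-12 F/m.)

I_d = ε₀ dΦ_E/dt = ε₀ πR² (dE/dt) = (8.85×10^-12)(0.02619)(1.67×10^11) = 0.03871 A through the full plate area.
Since J_d is uniform, the enclosed fraction is (r/R)² = 0.2208, giving I_d,enc = 8.55×10^-3 A.

8.55×10^-3 A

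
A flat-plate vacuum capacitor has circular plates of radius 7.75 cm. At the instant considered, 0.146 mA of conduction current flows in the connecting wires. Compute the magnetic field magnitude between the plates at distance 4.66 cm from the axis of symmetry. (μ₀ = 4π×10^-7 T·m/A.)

2.27×10^-10 T

By continuity the displacement current in the gap matches the conduction current: I_d = 1.46×10^-4 A.
For r < R the Ampère–Maxwell law gives B(2πr) = μ₀ I_d (r²/R²), so B = μ₀ I_d r/(2πR²) = (4π×10^-7)(1.46×10^-4)(0.0466)/(2π·0.0775²) = 2.27×10^-10 T.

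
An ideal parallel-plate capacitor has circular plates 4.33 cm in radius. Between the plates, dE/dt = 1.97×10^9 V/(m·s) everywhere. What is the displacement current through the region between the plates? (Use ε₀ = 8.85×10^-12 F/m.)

1.03×10^-4 A

I_d = ε₀ A (dE/dt) = (8.85×10^-12)(5.890×10^-3 m²)(1.97×10^9) = 1.03×10^-4 A.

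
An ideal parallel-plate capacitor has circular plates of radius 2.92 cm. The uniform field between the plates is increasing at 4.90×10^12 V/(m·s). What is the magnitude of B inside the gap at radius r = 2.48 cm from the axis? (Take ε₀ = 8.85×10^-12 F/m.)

Total displacement current: I_d = ε₀(πR²)(dE/dt) = (8.85×10^-12)(2.679×10^-3)(4.90×10^12) = 0.1162 A.
An Ampèrian loop of radius r encloses a fraction (r/R)² of I_d. Then B·2πr = μ₀ I_d (r/R)², giving B = μ₀ I_d r/(2πR²) = 6.76×10^-7 T.

6.76×10^-7 T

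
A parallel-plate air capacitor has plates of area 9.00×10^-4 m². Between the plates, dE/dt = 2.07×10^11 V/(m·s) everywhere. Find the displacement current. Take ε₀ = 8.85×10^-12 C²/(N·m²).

1.65×10^-3 A

The displacement current is ε₀ times dΦ_E/dt = ε₀ A dE/dt = (8.85×10^-12)(9.00×10^-4)(2.07×10^11) = 1.65×10^-3 A.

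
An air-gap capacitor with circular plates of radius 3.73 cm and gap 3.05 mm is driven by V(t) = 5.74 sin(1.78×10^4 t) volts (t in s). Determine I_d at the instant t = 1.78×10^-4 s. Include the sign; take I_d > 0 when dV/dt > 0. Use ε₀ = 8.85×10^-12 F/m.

dE/dt = (V₀ω/d)·cos(ωt) with ωt = 3.1684 rad: (5.74)(1.78×10^4)(-0.9996)/(3.05×10^-3) = -3.349×10^7 V/(m·s).
I_d = ε₀ A dE/dt = (8.85×10^-12)(4.371×10^-3)(-3.349×10^7) = -1.30×10^-6 A.

-1.30×10^-6 A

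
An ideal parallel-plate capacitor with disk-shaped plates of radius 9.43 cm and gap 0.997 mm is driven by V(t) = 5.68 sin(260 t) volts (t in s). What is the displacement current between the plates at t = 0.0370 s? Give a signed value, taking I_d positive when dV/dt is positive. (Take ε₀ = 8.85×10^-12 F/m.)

C = ε₀A/d = (8.85×10^-12)(0.02794)/(9.97×10^-4) = 2.480×10^-10 F. dV/dt = V₀ω·cos(ωt); at ωt = 9.62 rad this factor is -0.9810.
I_d = C dV/dt = (2.480×10^-10)(5.68)(260)(-0.9810) = -3.59×10^-7 A.

-3.59×10^-7 A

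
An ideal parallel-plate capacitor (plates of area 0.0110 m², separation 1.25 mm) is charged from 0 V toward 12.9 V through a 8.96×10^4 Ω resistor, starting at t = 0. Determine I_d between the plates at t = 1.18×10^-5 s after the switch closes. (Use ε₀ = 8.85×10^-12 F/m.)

C = ε₀A/d = (8.85×10^-12)(0.0110)/(1.25×10^-3) = 7.788×10^-11 F and τ = RC = 6.978×10^-6 s. I_d in the gap equals the RC charging current.
I_d(t) = (V₀/R) e^(−t/τ) = 1.440×10^-4 · e^(−1.691) = 2.65×10^-5 A.

2.65×10^-5 A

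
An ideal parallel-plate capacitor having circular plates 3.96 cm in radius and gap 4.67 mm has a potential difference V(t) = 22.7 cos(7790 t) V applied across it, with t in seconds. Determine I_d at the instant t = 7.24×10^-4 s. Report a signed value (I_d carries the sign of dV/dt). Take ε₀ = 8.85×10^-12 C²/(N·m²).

9.90×10^-7 A

dE/dt = (V₀ω/d)·−sin(ωt) with ωt = 5.63996 rad: (22.7)(7790)(0.5998)/(4.67×10^-3) = 2.271×10^7 V/(m·s).
I_d = ε₀ A dE/dt = (8.85×10^-12)(4.927×10^-3)(2.271×10^7) = 9.90×10^-7 A.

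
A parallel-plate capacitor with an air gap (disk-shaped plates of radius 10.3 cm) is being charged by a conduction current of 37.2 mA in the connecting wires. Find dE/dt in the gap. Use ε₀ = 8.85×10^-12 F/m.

The displacement current between the plates equals the conduction current, I_d = 37.2 mA.
Since I_d = ε₀ A dE/dt, dE/dt = I_d/(ε₀A) = (0.0372)/((8.85×10^-12)(0.03333)) = 1.26×10^11 V/(m·s).

1.26×10^11 V/(m·s)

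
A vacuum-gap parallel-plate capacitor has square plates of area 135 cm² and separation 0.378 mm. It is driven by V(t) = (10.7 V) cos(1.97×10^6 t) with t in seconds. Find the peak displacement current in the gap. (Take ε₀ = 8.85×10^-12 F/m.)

The displacement current equals the conduction current C dV/dt, which peaks at C V₀ ω.
With C = ε₀A/d = (8.85×10^-12)(0.0135)/(3.78×10^-4) = 3.161×10^-10 F and ω = 1.97×10^6 rad/s, I_d,max = (3.161×10^-10)(10.7)(1.97×10^6) = 6.66×10^-3 A.

6.66×10^-3 A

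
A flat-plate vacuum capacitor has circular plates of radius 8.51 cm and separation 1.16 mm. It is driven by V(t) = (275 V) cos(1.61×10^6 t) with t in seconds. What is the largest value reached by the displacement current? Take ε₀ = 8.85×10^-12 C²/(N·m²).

(dE/dt)_max = V₀ω/d = 3.817×10^11 V/(m·s); ω = 1.61×10^6 rad/s.
I_d,max = ε₀ A (dE/dt)_max = (8.85×10^-12)(0.02275)(3.817×10^11) = 0.0769 A.

0.0769 A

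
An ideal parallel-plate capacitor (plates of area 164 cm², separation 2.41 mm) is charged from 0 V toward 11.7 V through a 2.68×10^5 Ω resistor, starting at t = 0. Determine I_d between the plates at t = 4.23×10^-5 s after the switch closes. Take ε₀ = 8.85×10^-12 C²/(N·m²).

C = ε₀A/d = (8.85×10^-12)(0.0164)/(2.41×10^-3) = 6.022×10^-11 F, so τ = RC = 1.614×10^-5 s.
The conduction current is I(t) = (V₀/R) e^(−t/τ), and the displacement current between the plates equals it.
t/τ = 2.621; I_d = (11.7/2.68×10^5) · e^(−2.621) = (4.366×10^-5)(0.07273) = 3.18×10^-6 A.

3.18×10^-6 A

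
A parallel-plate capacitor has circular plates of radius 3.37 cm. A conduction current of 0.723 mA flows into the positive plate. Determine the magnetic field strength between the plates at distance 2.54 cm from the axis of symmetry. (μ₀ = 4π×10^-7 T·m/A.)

By continuity the displacement current in the gap matches the conduction current: I_d = 7.23×10^-4 A.
For r < R the Ampère–Maxwell law gives B(2πr) = μ₀ I_d (r²/R²), so B = μ₀ I_d r/(2πR²) = (4π×10^-7)(7.23×10^-4)(0.0254)/(2π·0.0337²) = 3.23×10^-9 T.

3.23×10^-9 T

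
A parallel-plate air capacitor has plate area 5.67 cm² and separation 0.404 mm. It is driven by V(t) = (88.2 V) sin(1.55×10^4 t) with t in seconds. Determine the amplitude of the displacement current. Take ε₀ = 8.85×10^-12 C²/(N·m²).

1.70×10^-5 A

The displacement current equals the conduction current C dV/dt, which peaks at C V₀ ω.
With C = ε₀A/d = (8.85×10^-12)(5.67×10^-4)/(4.04×10^-4) = 1.242×10^-11 F and ω = 1.55×10^4 rad/s, I_d,max = (1.242×10^-11)(88.2)(1.55×10^4) = 1.70×10^-5 A.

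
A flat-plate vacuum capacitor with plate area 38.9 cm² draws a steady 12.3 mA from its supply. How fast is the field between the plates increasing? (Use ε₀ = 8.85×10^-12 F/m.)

3.57×10^11 V/(m·s)

Charge continuity gives I_d = I = 0.0123 A between the plates.
Then dE/dt = I_d/(ε₀A) = 3.57×10^11 V/(m·s).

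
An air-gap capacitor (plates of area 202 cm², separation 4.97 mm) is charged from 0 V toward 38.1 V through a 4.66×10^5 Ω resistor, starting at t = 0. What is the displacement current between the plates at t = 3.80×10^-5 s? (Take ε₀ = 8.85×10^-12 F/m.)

With C = ε₀A/d = (8.85×10^-12)(0.0202)/(4.97×10^-3) = 3.597×10^-11 F, the time constant is τ = RC = 1.676×10^-5 s, so t/τ = 2.267 and e^(−t/τ) = 0.1036.
I_d = I_cond = (V₀/R) e^(−t/τ) = (8.176×10^-5)(0.1036) = 8.47×10^-6 A.

8.47×10^-6 A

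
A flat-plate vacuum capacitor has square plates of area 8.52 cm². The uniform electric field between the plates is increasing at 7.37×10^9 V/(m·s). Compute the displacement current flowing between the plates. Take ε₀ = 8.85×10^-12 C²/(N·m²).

5.56×10^-5 A

I_d = ε₀ A (dE/dt) = (8.85×10^-12)(8.52×10^-4 m²)(7.37×10^9) = 5.56×10^-5 A.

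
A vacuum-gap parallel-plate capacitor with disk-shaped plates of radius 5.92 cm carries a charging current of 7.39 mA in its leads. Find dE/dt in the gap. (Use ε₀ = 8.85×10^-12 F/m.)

7.58×10^10 V/(m·s)

By continuity, I_d in the gap equals the 7.39 mA flowing in the wire.
Then dE/dt = I_d/(ε₀A) = 7.58×10^10 V/(m·s).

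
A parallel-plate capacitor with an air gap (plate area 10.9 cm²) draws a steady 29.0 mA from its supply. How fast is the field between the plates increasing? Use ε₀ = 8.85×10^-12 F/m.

3.01×10^12 V/(m·s)

The displacement current between the plates equals the conduction current, I_d = 29.0 mA.
Since I_d = ε₀ A dE/dt, dE/dt = I_d/(ε₀A) = (0.0290)/((8.85×10^-12)(1.09×10^-3)) = 3.01×10^12 V/(m·s).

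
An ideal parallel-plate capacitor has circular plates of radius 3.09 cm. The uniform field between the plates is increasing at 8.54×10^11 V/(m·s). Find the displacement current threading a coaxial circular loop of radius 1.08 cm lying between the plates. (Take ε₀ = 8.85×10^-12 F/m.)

Through the whole plate area (πR² = 3.000×10^-3 m²), I_d = ε₀ πR² dE/dt = 0.02267 A.
The field is uniform, so I_d,enc = I_d (r/R)² = (0.02267)(1.08/3.09)² = 2.77×10^-3 A.

2.77×10^-3 A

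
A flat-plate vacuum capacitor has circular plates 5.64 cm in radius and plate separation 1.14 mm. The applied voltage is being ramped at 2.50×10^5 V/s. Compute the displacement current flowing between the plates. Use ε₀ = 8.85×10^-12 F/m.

1.94×10^-5 A

C = ε₀A/d = (8.85×10^-12)(9.993×10^-3)/(1.14×10^-3) = 7.758×10^-11 F.
I_d = C dV/dt = (7.758×10^-11)(2.50×10^5) = 1.94×10^-5 A.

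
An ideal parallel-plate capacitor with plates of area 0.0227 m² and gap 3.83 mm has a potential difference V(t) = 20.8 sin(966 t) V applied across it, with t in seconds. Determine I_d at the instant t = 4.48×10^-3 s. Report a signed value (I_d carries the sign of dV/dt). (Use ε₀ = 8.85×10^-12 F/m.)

dE/dt = (V₀ω/d)·cos(ωt) with ωt = 4.32768 rad: (20.8)(966)(-0.3753)/(3.83×10^-3) = -1.969×10^6 V/(m·s).
I_d = ε₀ A dE/dt = (8.85×10^-12)(0.0227)(-1.969×10^6) = -3.96×10^-7 A.

-3.96×10^-7 A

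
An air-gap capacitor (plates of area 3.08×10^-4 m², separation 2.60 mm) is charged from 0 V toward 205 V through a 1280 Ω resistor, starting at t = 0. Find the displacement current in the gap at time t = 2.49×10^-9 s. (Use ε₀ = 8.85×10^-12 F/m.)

0.0250 A

C = ε₀A/d = (8.85×10^-12)(3.08×10^-4)/(2.60×10^-3) = 1.048×10^-12 F and τ = RC = 1.341×10^-9 s. I_d in the gap equals the RC charging current.
I_d(t) = (V₀/R) e^(−t/τ) = 0.1602 · e^(−1.857) = 0.0250 A.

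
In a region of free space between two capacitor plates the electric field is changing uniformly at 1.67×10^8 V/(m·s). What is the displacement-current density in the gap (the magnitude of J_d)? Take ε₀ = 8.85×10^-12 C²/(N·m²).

J_d = ε₀ dE/dt = (8.85×10^-12)(1.67×10^8) = 1.48×10^-3 A/m².

1.48×10^-3 A/m²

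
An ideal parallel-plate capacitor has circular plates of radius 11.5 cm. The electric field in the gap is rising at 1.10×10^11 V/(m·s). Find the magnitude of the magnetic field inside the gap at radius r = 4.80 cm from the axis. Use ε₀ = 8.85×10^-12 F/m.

Total displacement current: I_d = ε₀(πR²)(dE/dt) = (8.85×10^-12)(0.04155)(1.10×10^11) = 0.04045 A.
For r < R the Ampère–Maxwell law gives B(2πr) = μ₀ I_d (r²/R²), so B = μ₀ I_d r/(2πR²) = (4π×10^-7)(0.04045)(0.0480)/(2π·0.115²) = 2.94×10^-8 T.

2.94×10^-8 T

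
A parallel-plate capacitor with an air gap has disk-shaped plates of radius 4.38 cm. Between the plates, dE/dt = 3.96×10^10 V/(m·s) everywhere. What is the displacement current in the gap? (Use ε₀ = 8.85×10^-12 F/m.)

2.11×10^-3 A

The displacement current is ε₀ times dΦ_E/dt = ε₀ A dE/dt = (8.85×10^-12)(6.027×10^-3)(3.96×10^10) = 2.11×10^-3 A.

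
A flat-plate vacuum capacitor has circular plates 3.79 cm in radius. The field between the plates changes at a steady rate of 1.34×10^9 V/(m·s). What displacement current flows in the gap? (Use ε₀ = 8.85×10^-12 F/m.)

5.35×10^-5 A

The displacement current is ε₀ times dΦ_E/dt = ε₀ A dE/dt = (8.85×10^-12)(4.513×10^-3)(1.34×10^9) = 5.35×10^-5 A.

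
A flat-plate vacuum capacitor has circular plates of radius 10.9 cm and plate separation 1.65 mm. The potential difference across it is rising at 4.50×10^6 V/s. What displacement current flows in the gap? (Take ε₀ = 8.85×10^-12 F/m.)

9.01×10^-4 A

C = ε₀A/d = (8.85×10^-12)(0.03733)/(1.65×10^-3) = 2.002×10^-10 F.
I_d = C dV/dt = (2.002×10^-10)(4.50×10^6) = 9.01×10^-4 A.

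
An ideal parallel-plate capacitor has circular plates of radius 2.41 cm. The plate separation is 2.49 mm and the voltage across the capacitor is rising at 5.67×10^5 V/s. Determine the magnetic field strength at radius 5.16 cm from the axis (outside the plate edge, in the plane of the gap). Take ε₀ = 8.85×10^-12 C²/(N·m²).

With E = V/d, dE/dt = 2.277×10^8 V/(m·s) and πR² = 1.825×10^-3 m², giving I_d = ε₀ πR² dE/dt = 3.678×10^-6 A.
Outside the plates the loop encloses all of I_d, so B·2πr = μ₀ I_d and B = 1.43×10^-11 T.

1.43×10^-11 T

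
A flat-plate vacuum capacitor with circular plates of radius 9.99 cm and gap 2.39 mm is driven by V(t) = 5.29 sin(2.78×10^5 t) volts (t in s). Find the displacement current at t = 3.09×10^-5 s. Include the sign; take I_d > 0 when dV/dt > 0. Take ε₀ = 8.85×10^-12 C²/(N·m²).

dE/dt = (V₀ω/d)·cos(ωt) with ωt = 8.5902 rad: (5.29)(2.78×10^5)(-0.6715)/(2.39×10^-3) = -4.132×10^8 V/(m·s).
I_d = ε₀ A dE/dt = (8.85×10^-12)(0.03135)(-4.132×10^8) = -1.15×10^-4 A.

-1.15×10^-4 A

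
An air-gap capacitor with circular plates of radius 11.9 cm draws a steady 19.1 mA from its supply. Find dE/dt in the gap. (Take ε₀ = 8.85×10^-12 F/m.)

4.85×10^10 V/(m·s)

The displacement current between the plates equals the conduction current, I_d = 19.1 mA.
Since I_d = ε₀ A dE/dt, dE/dt = I_d/(ε₀A) = (0.0191)/((8.85×10^-12)(0.04449)) = 4.85×10^10 V/(m·s).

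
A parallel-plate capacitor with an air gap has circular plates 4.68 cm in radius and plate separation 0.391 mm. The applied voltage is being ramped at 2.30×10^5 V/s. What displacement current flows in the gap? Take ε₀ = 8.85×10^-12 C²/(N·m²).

3.58×10^-5 A

E = V/d so dE/dt = (dV/dt)/d = 5.882×10^8 V/(m·s), and I_d = ε₀ A dE/dt = (8.85×10^-12)(6.881×10^-3)(5.882×10^8) = 3.58×10^-5 A.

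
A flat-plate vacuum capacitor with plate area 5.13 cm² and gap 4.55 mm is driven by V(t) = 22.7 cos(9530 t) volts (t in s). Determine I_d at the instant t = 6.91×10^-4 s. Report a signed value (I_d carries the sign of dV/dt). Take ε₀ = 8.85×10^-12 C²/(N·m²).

dE/dt = (V₀ω/d)·−sin(ωt) with ωt = 6.58523 rad: (22.7)(9530)(-0.2975)/(4.55×10^-3) = -1.414×10^7 V/(m·s).
I_d = ε₀ A dE/dt = (8.85×10^-12)(5.13×10^-4)(-1.414×10^7) = -6.42×10^-8 A.

-6.42×10^-8 A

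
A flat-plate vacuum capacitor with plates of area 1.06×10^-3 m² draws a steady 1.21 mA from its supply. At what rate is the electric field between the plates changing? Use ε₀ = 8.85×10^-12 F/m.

1.29×10^11 V/(m·s)

The displacement current between the plates equals the conduction current, I_d = 1.21 mA.
Since I_d = ε₀ A dE/dt, dE/dt = I_d/(ε₀A) = (1.21×10^-3)/((8.85×10^-12)(1.06×10^-3)) = 1.29×10^11 V/(m·s).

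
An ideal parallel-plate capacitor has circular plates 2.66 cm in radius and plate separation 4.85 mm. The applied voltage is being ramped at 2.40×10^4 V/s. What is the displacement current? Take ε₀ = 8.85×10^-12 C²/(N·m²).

The field between the plates is E = V/d, so dE/dt = (2.40×10^4)/(4.85×10^-3 m) = 4.948×10^6 V/(m·s).
I_d = ε₀ A (dE/dt) = (8.85×10^-12)(2.223×10^-3)(4.948×10^6) = 9.73×10^-8 A.

9.73×10^-8 A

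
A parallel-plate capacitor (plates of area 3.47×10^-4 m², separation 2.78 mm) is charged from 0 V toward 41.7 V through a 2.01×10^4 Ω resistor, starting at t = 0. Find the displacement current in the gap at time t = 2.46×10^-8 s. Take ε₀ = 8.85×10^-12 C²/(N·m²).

6.85×10^-4 A

With C = ε₀A/d = (8.85×10^-12)(3.47×10^-4)/(2.78×10^-3) = 1.105×10^-12 F, the time constant is τ = RC = 2.221×10^-8 s, so t/τ = 1.108 and e^(−t/τ) = 0.3302.
I_d = I_cond = (V₀/R) e^(−t/τ) = (2.075×10^-3)(0.3302) = 6.85×10^-4 A.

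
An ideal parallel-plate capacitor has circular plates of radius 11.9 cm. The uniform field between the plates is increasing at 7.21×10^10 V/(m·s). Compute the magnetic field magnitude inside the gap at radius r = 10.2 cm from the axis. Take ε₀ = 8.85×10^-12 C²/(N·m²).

4.09×10^-8 T

I_d = ε₀ dΦ_E/dt = ε₀ πR² (dE/dt) = (8.85×10^-12)(0.04449)(7.21×10^10) = 0.02839 A through the full plate area.
For r < R the Ampère–Maxwell law gives B(2πr) = μ₀ I_d (r²/R²), so B = μ₀ I_d r/(2πR²) = (4π×10^-7)(0.02839)(0.102)/(2π·0.119²) = 4.09×10^-8 T.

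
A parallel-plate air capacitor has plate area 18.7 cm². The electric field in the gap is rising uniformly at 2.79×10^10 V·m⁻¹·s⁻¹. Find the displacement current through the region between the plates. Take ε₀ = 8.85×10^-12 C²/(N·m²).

4.62×10^-4 A

I_d = ε₀ A (dE/dt) = (8.85×10^-12)(1.87×10^-3 m²)(2.79×10^10) = 4.62×10^-4 A.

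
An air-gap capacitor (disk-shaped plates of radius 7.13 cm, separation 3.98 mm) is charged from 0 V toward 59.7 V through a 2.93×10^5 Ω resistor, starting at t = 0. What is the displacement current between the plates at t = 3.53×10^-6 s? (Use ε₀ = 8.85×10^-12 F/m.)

C = ε₀A/d = (8.85×10^-12)(0.01597)/(3.98×10^-3) = 3.551×10^-11 F, so τ = RC = 1.040×10^-5 s.
The conduction current is I(t) = (V₀/R) e^(−t/τ), and the displacement current between the plates equals it.
t/τ = 0.3394; I_d = (59.7/2.93×10^5) · e^(−0.3394) = (2.038×10^-4)(0.7122) = 1.45×10^-4 A.

1.45×10^-4 A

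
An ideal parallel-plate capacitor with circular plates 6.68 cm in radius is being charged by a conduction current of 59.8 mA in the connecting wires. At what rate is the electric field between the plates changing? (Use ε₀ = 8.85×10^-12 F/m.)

4.82×10^11 V/(m·s)

By continuity, I_d in the gap equals the 59.8 mA flowing in the wire.
Since I_d = ε₀ A dE/dt, dE/dt = I_d/(ε₀A) = (0.0598)/((8.85×10^-12)(0.01402)) = 4.82×10^11 V/(m·s).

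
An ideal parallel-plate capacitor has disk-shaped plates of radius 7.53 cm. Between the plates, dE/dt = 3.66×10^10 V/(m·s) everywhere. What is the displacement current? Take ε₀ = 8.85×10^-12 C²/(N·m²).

5.77×10^-3 A

I_d = ε₀ A (dE/dt) = (8.85×10^-12)(0.01781 m²)(3.66×10^10) = 5.77×10^-3 A.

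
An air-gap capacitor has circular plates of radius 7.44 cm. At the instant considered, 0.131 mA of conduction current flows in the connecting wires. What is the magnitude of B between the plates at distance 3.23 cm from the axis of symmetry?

1.53×10^-10 T

No conduction current crosses the gap, so I_d there equals the 1.31×10^-4 A in the leads.
For r < R the Ampère–Maxwell law gives B(2πr) = μ₀ I_d (r²/R²), so B = μ₀ I_d r/(2πR²) = (4π×10^-7)(1.31×10^-4)(0.0323)/(2π·0.0744²) = 1.53×10^-10 T.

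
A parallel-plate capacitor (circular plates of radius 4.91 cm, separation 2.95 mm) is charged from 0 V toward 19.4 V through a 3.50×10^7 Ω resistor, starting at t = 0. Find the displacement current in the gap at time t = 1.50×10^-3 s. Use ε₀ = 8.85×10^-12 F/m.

8.41×10^-8 A

C = ε₀A/d = (8.85×10^-12)(7.574×10^-3)/(2.95×10^-3) = 2.272×10^-11 F, so τ = RC = 7.952×10^-4 s.
The conduction current is I(t) = (V₀/R) e^(−t/τ), and the displacement current between the plates equals it.
t/τ = 1.886; I_d = (19.4/3.50×10^7) · e^(−1.886) = (5.543×10^-7)(0.1517) = 8.41×10^-8 A.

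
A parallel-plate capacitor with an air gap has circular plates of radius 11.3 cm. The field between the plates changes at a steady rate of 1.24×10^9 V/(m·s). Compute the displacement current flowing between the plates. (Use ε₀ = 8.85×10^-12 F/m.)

4.40×10^-4 A

The displacement current is ε₀ times dΦ_E/dt = ε₀ A dE/dt = (8.85×10^-12)(0.04011)(1.24×10^9) = 4.40×10^-4 A.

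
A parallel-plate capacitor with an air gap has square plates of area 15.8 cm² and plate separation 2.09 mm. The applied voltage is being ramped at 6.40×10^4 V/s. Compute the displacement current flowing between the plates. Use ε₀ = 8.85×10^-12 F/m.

E = V/d so dE/dt = (dV/dt)/d = 3.062×10^7 V/(m·s), and I_d = ε₀ A dE/dt = (8.85×10^-12)(1.58×10^-3)(3.062×10^7) = 4.28×10^-7 A.

4.28×10^-7 A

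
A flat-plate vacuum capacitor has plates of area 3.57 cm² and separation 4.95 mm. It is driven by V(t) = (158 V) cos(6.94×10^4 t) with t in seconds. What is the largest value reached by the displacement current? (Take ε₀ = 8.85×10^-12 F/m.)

7.00×10^-6 A

The displacement current equals the conduction current C dV/dt, which peaks at C V₀ ω.
With C = ε₀A/d = (8.85×10^-12)(3.57×10^-4)/(4.95×10^-3) = 6.383×10^-13 F and ω = 6.94×10^4 rad/s, I_d,max = (6.383×10^-13)(158)(6.94×10^4) = 7.00×10^-6 A.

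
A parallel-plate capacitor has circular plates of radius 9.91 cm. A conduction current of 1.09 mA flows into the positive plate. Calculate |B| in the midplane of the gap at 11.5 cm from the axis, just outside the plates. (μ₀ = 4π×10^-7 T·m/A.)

Between the plates the displacement current equals the wire current: I_d = 1.09 mA = 1.09×10^-3 A.
Outside the plates the loop encloses all of I_d, so B·2πr = μ₀ I_d and B = 1.90×10^-9 T.

1.90×10^-9 T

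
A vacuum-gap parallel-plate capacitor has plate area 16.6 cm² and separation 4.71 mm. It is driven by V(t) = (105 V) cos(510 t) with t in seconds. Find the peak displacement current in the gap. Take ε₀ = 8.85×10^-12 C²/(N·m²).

C = ε₀A/d = (8.85×10^-12)(1.66×10^-3)/(4.71×10^-3) = 3.119×10^-12 F; ω = 510 rad/s.
I_d = C dV/dt, so |I_d|_max = C V₀ ω = (3.119×10^-12)(105)(510) = 1.67×10^-7 A.

1.67×10^-7 A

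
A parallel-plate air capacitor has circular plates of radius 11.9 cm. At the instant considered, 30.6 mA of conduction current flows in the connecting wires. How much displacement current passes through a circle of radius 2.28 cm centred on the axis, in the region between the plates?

1.12×10^-3 A

By continuity the displacement current in the gap matches the conduction current: I_d = 0.0306 A.
Through an area πr² the displacement current is I_d·(πr²/πR²) = I_d (r/R)² = 1.12×10^-3 A.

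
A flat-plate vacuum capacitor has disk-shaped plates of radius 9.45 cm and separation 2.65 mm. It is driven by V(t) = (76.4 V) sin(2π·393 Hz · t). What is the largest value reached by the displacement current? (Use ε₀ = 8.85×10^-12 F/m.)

The displacement current equals the conduction current C dV/dt, which peaks at C V₀ ω.
With C = ε₀A/d = (8.85×10^-12)(0.02806)/(2.65×10^-3) = 9.371×10^-11 F and ω = 2πf = 2469 rad/s, I_d,max = (9.371×10^-11)(76.4)(2469) = 1.77×10^-5 A.

1.77×10^-5 A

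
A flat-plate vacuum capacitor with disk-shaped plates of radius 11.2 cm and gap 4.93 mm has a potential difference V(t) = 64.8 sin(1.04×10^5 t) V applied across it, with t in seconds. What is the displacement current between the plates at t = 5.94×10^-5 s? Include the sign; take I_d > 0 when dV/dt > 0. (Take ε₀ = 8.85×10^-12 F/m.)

dE/dt = (V₀ω/d)·cos(ωt) with ωt = 6.1776 rad: (64.8)(1.04×10^5)(0.9944)/(4.93×10^-3) = 1.359×10^9 V/(m·s).
I_d = ε₀ A dE/dt = (8.85×10^-12)(0.03941)(1.359×10^9) = 4.74×10^-4 A.

4.74×10^-4 A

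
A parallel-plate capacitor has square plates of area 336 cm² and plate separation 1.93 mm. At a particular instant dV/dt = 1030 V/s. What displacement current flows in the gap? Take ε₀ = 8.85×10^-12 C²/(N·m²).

1.59×10^-7 A

C = ε₀A/d = (8.85×10^-12)(0.0336)/(1.93×10^-3) = 1.541×10^-10 F.
I_d = C dV/dt = (1.541×10^-10)(1030) = 1.59×10^-7 A.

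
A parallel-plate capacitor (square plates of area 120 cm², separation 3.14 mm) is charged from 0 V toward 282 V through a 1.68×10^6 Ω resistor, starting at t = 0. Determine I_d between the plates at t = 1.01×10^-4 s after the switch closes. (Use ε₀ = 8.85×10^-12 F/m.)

2.84×10^-5 A

C = ε₀A/d = (8.85×10^-12)(0.0120)/(3.14×10^-3) = 3.382×10^-11 F and τ = RC = 5.682×10^-5 s. I_d in the gap equals the RC charging current.
I_d(t) = (V₀/R) e^(−t/τ) = 1.679×10^-4 · e^(−1.778) = 2.84×10^-5 A.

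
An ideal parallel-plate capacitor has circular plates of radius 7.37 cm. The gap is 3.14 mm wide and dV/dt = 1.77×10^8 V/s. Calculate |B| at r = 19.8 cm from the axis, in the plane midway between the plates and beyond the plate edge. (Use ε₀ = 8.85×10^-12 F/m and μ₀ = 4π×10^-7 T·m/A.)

8.60×10^-9 T

dE/dt = (dV/dt)/d = 5.637×10^10 V/(m·s); I_d = ε₀(πR²)(dE/dt) = (8.85×10^-12)(0.01706)(5.637×10^10) = 8.511×10^-3 A.
With r > R the enclosed displacement current is the full I_d; B = μ₀ I_d / (2πr) = 8.60×10^-9 T.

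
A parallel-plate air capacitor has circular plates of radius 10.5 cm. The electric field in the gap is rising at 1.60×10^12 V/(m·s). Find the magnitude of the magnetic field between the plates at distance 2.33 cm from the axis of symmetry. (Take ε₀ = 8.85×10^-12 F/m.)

2.07×10^-7 T

Through the whole plate area (πR² = 0.03464 m²), I_d = ε₀ πR² dE/dt = 0.4905 A.
∮B·dl = μ₀ I_d,enc with I_d,enc = I_d r²/R² = 0.02415 A; so B = μ₀ I_d,enc/(2πr) = 2.07×10^-7 T.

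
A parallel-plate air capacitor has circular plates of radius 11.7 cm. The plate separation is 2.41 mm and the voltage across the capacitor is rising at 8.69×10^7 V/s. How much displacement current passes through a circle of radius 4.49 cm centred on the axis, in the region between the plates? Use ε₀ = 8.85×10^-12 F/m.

2.02×10^-3 A

With E = V/d, dE/dt = 3.606×10^10 V/(m·s) and πR² = 0.04301 m², giving I_d = ε₀ πR² dE/dt = 0.01373 A.
Through an area πr² the displacement current is I_d·(πr²/πR²) = I_d (r/R)² = 2.02×10^-3 A.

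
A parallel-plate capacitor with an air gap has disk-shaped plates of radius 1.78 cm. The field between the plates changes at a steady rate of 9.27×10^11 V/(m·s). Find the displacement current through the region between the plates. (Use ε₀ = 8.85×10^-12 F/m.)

8.17×10^-3 A

The displacement current is ε₀ times dΦ_E/dt = ε₀ A dE/dt = (8.85×10^-12)(9.954×10^-4)(9.27×10^11) = 8.17×10^-3 A.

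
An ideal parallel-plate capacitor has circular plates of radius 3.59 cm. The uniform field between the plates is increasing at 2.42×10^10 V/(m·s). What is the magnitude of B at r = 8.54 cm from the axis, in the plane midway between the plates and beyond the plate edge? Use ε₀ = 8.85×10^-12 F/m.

I_d = ε₀ dΦ_E/dt = ε₀ πR² (dE/dt) = (8.85×10^-12)(4.049×10^-3)(2.42×10^10) = 8.672×10^-4 A through the full plate area.
With r > R the enclosed displacement current is the full I_d; B = μ₀ I_d / (2πr) = 2.03×10^-9 T.

2.03×10^-9 T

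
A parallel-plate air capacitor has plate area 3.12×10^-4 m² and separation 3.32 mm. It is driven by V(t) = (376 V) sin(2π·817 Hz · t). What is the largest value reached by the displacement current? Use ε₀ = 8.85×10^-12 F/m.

1.61×10^-6 A

The displacement current equals the conduction current C dV/dt, which peaks at C V₀ ω.
With C = ε₀A/d = (8.85×10^-12)(3.12×10^-4)/(3.32×10^-3) = 8.317×10^-13 F and ω = 2πf = 5133 rad/s, I_d,max = (8.317×10^-13)(376)(5133) = 1.61×10^-6 A.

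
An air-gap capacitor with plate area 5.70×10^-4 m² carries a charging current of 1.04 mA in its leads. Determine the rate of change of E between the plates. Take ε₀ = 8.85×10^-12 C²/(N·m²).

2.06×10^11 V/(m·s)

By continuity, I_d in the gap equals the 1.04 mA flowing in the wire.
Since I_d = ε₀ A dE/dt, dE/dt = I_d/(ε₀A) = (1.04×10^-3)/((8.85×10^-12)(5.70×10^-4)) = 2.06×10^11 V/(m·s).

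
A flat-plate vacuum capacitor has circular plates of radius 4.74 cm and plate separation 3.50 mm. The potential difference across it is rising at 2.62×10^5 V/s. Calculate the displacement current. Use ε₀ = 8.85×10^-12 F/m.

4.68×10^-6 A

E = V/d so dE/dt = (dV/dt)/d = 7.486×10^7 V/(m·s), and I_d = ε₀ A dE/dt = (8.85×10^-12)(7.058×10^-3)(7.486×10^7) = 4.68×10^-6 A.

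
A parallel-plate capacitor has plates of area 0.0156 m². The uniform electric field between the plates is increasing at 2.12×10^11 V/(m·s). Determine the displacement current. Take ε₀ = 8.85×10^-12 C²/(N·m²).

0.0293 A

With a uniform field, Φ_E = EA, so I_d = ε₀ A dE/dt = 0.0293 A.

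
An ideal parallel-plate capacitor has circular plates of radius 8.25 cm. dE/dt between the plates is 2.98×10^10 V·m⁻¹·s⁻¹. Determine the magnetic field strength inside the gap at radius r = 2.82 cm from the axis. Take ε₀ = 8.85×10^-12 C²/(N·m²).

4.67×10^-9 T

I_d = ε₀ dΦ_E/dt = ε₀ πR² (dE/dt) = (8.85×10^-12)(0.02138)(2.98×10^10) = 5.639×10^-3 A through the full plate area.
An Ampèrian loop of radius r encloses a fraction (r/R)² of I_d. Then B·2πr = μ₀ I_d (r/R)², giving B = μ₀ I_d r/(2πR²) = 4.67×10^-9 T.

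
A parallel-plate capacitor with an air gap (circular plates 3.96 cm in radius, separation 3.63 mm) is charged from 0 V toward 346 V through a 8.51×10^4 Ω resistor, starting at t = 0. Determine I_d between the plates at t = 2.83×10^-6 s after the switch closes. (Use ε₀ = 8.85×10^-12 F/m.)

C = ε₀A/d = (8.85×10^-12)(4.927×10^-3)/(3.63×10^-3) = 1.201×10^-11 F, so τ = RC = 1.022×10^-6 s.
The conduction current is I(t) = (V₀/R) e^(−t/τ), and the displacement current between the plates equals it.
t/τ = 2.769; I_d = (346/8.51×10^4) · e^(−2.769) = (4.066×10^-3)(0.06272) = 2.55×10^-4 A.

2.55×10^-4 A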